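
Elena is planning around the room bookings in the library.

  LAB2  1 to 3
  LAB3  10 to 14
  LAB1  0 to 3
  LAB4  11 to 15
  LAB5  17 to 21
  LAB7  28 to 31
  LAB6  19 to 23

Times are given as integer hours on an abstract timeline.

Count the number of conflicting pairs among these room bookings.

3

Sorted by start: LAB1, LAB2, LAB3, LAB4, LAB5, LAB6, LAB7.
LAB2 starts before LAB1 ends → LAB1 and LAB2 overlap.
LAB3 starts after LAB1 ends — done with LAB1.
LAB3 starts after LAB2 ends — done with LAB2.
LAB4 starts before LAB3 ends → LAB3 and LAB4 overlap.
LAB5 starts after LAB3 ends — done with LAB3.
LAB5 starts after LAB4 ends — done with LAB4.
LAB6 starts before LAB5 ends → LAB5 and LAB6 overlap.
LAB7 starts after LAB5 ends.
LAB7 starts after LAB6 ends.
Overlapping pairs: LAB1 & LAB2, LAB3 & LAB4, LAB5 & LAB6 — 3 in total.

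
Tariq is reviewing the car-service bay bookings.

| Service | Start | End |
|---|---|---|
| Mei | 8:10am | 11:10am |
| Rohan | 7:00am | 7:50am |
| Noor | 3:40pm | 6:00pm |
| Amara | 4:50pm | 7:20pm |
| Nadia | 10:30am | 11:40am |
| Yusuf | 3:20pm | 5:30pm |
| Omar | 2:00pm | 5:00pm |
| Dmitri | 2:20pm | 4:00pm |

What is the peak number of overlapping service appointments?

Sort all start/end points and keep a running count:
7:00am start Rohan → 1
7:50am end Rohan → 0
8:10am start Mei → 1
10:30am start Nadia → 2
11:10am end Mei → 1
11:40am end Nadia → 0
2:00pm start Omar → 1
2:20pm start Dmitri → 2
3:20pm start Yusuf → 3
3:40pm start Noor → 4
4:00pm end Dmitri → 3
4:50pm start Amara → 4
5:00pm end Omar → 3
5:30pm end Yusuf → 2
6:00pm end Noor → 1
7:20pm end Amara → 0
Peak is 4, at 3:40pm (Dmitri, Noor, Omar, Yusuf).

4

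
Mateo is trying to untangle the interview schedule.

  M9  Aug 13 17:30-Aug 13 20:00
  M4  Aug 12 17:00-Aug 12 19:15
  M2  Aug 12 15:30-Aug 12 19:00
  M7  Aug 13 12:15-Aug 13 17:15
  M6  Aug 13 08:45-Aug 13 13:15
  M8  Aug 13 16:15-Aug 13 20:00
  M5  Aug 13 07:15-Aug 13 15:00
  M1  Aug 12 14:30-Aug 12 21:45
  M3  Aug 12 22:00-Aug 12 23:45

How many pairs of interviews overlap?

Sorted by start: M1, M2, M4, M3, M5, M6, M7, M8, M9.
M2 starts before M1 ends → M1 and M2 overlap.
M4 starts before M1 ends → M1 and M4 overlap.
M3 starts after M1 ends, so nothing later overlaps M1 either.
M4 starts before M2 ends → M2 and M4 overlap.
M3 starts after M2 ends, so nothing later overlaps M2 either.
M3 starts after M4 ends, so nothing later overlaps M4 either.
M5 starts after M3 ends, so nothing later overlaps M3 either.
M6 starts before M5 ends → M5 and M6 overlap.
M7 starts before M5 ends → M5 and M7 overlap.
M8 starts after M5 ends, so nothing later overlaps M5 either.
M7 starts before M6 ends → M6 and M7 overlap.
M8 starts after M6 ends, so nothing later overlaps M6 either.
M8 starts before M7 ends → M7 and M8 overlap.
M9 starts after M7 ends.
M9 starts before M8 ends → M8 and M9 overlap.
Overlapping pairs: M1 & M2, M1 & M4, M2 & M4, M5 & M6, M5 & M7, M6 & M7, M7 & M8, M8 & M9 — 8 in total.

8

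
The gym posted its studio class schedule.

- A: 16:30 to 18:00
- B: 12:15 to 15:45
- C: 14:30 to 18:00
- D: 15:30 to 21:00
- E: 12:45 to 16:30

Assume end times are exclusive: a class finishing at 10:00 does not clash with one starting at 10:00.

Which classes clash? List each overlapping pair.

A & C, A & D, B & C, B & D, B & E, C & D, C & E, D & E

Sorted by start: B, E, C, D, A.
E starts before B ends → B and E overlap.
C starts before B ends → B and C overlap.
D starts before B ends → B and D overlap.
A starts after B ends.
C starts before E ends → E and C overlap.
D starts before E ends → E and D overlap.
A starts exactly when E ends (back-to-back, no overlap).
D starts before C ends → C and D overlap.
A starts before C ends → C and A overlap.
A starts before D ends → D and A overlap.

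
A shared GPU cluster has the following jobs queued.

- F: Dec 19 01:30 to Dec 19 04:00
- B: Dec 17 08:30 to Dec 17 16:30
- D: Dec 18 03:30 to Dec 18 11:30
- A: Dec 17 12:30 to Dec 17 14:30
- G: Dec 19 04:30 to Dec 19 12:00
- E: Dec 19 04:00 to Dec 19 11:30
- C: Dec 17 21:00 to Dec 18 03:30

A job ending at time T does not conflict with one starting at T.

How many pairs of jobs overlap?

2

Two intervals overlap when each starts before the other ends.
Sorted by start: B, A, C, D, F, E, G.
A starts before B ends → B and A overlap.
C starts after B ends; B is clear from here.
C starts after A ends; A is clear from here.
D starts exactly when C ends (back-to-back, no overlap); C is clear from here.
F starts after D ends; D is clear from here.
E starts exactly when F ends (back-to-back, no overlap); F is clear from here.
G starts before E ends → E and G overlap.
Overlapping pairs: A & B, E & G — 2 in total.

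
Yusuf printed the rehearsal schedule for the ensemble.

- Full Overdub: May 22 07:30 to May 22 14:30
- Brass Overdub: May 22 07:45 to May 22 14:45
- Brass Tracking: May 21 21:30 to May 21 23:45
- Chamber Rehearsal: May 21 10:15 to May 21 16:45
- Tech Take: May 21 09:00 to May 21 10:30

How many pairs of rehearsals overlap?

Check each pair: they overlap iff neither finishes before the other starts.
Sorted by start: Tech Take, Chamber Rehearsal, Brass Tracking, Full Overdub, Brass Overdub.
Chamber Rehearsal starts before Tech Take ends → Tech Take and Chamber Rehearsal overlap.
Brass Tracking starts after Tech Take ends — done with Tech Take.
Brass Tracking starts after Chamber Rehearsal ends — done with Chamber Rehearsal.
Full Overdub starts after Brass Tracking ends — done with Brass Tracking.
Brass Overdub starts before Full Overdub ends → Full Overdub and Brass Overdub overlap.
Overlapping pairs: Brass Overdub & Full Overdub, Chamber Rehearsal & Tech Take — 2 in total.

2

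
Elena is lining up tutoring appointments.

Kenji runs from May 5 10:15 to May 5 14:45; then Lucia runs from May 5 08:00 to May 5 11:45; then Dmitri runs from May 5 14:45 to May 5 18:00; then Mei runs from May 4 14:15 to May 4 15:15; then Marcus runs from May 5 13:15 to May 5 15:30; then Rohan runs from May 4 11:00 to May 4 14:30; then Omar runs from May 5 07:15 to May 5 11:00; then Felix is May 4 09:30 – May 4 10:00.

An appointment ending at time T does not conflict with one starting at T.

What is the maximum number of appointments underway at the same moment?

Sweep the timeline, counting +1 at each start and −1 at each end (ends before starts at a tie):
May 4 09:30 start Felix → 1
May 4 10:00 end Felix → 0
May 4 11:00 start Rohan → 1
May 4 14:15 start Mei → 2
May 4 14:30 end Rohan → 1
May 4 15:15 end Mei → 0
May 5 07:15 start Omar → 1
May 5 08:00 start Lucia → 2
May 5 10:15 start Kenji → 3
May 5 11:00 end Omar → 2
May 5 11:45 end Lucia → 1
May 5 13:15 start Marcus → 2
May 5 14:45 end Kenji → 1
May 5 14:45 start Dmitri → 2
May 5 15:30 end Marcus → 1
May 5 18:00 end Dmitri → 0
Peak is 3, at May 5 10:15 (Kenji, Lucia, Omar).

3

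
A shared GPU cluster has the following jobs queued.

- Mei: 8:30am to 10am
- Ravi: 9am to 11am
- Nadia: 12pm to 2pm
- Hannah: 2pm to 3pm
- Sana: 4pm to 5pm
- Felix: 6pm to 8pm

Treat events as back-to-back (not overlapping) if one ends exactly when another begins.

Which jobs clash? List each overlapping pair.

Mei & Ravi

Check each pair: they overlap iff neither finishes before the other starts.
Sorted by start: Mei, Ravi, Nadia, Hannah, Sana, Felix.
Ravi starts before Mei ends → Mei and Ravi overlap.
Nadia starts after Mei ends; Mei is clear from here.
Nadia starts after Ravi ends; Ravi is clear from here.
Hannah starts exactly when Nadia ends (back-to-back, no overlap); Nadia is clear from here.
Sana starts after Hannah ends; Hannah is clear from here.
Felix starts after Sana ends.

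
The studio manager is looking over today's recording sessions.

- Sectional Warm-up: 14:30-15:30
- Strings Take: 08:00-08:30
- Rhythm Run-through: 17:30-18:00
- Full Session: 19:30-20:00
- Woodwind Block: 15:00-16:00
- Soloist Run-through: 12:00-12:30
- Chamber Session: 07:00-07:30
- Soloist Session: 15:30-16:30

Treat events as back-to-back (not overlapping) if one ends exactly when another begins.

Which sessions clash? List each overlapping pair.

Two intervals overlap when each starts before the other ends.
Sorted by start: Chamber Session, Strings Take, Soloist Run-through, Sectional Warm-up, Woodwind Block, Soloist Session, Rhythm Run-through, Full Session.
Strings Take starts after Chamber Session ends, so nothing later overlaps Chamber Session either.
Soloist Run-through starts after Strings Take ends, so nothing later overlaps Strings Take either.
Sectional Warm-up starts after Soloist Run-through ends, so nothing later overlaps Soloist Run-through either.
Woodwind Block starts before Sectional Warm-up ends → Sectional Warm-up and Woodwind Block overlap.
Soloist Session starts exactly when Sectional Warm-up ends (back-to-back, no overlap), so nothing later overlaps Sectional Warm-up either.
Soloist Session starts before Woodwind Block ends → Woodwind Block and Soloist Session overlap.
Rhythm Run-through starts after Woodwind Block ends, so nothing later overlaps Woodwind Block either.
Rhythm Run-through starts after Soloist Session ends, so nothing later overlaps Soloist Session either.
Full Session starts after Rhythm Run-through ends.

Sectional Warm-up & Woodwind Block, Soloist Session & Woodwind Block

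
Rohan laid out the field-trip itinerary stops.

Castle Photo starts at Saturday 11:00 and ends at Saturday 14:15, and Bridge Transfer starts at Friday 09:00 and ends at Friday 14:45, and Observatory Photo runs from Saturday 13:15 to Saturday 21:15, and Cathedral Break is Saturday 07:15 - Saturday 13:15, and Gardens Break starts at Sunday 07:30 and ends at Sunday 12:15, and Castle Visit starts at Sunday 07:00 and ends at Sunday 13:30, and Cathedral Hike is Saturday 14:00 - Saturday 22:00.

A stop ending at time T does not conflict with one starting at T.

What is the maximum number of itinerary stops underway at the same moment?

3

Sort all start/end points and keep a running count:
Friday 09:00 start Bridge Transfer → 1
Friday 14:45 end Bridge Transfer → 0
Saturday 07:15 start Cathedral Break → 1
Saturday 11:00 start Castle Photo → 2
Saturday 13:15 end Cathedral Break → 1
Saturday 13:15 start Observatory Photo → 2
Saturday 14:00 start Cathedral Hike → 3
Saturday 14:15 end Castle Photo → 2
Saturday 21:15 end Observatory Photo → 1
Saturday 22:00 end Cathedral Hike → 0
Sunday 07:00 start Castle Visit → 1
Sunday 07:30 start Gardens Break → 2
Sunday 12:15 end Gardens Break → 1
Sunday 13:30 end Castle Visit → 0
Peak is 3, at Saturday 14:00 (Castle Photo, Cathedral Hike, Observatory Photo).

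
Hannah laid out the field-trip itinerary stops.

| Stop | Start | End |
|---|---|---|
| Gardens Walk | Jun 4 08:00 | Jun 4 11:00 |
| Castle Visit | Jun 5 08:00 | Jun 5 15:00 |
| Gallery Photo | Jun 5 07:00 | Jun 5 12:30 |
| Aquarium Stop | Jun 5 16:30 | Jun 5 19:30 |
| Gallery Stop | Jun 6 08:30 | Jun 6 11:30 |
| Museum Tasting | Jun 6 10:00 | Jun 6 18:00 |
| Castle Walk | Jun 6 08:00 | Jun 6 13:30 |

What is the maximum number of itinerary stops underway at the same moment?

Sweep the timeline, counting +1 at each start and −1 at each end (ends before starts at a tie):
Jun 4 08:00 start Gardens Walk → 1
Jun 4 11:00 end Gardens Walk → 0
Jun 5 07:00 start Gallery Photo → 1
Jun 5 08:00 start Castle Visit → 2
Jun 5 12:30 end Gallery Photo → 1
Jun 5 15:00 end Castle Visit → 0
Jun 5 16:30 start Aquarium Stop → 1
Jun 5 19:30 end Aquarium Stop → 0
Jun 6 08:00 start Castle Walk → 1
Jun 6 08:30 start Gallery Stop → 2
Jun 6 10:00 start Museum Tasting → 3
Jun 6 11:30 end Gallery Stop → 2
Jun 6 13:30 end Castle Walk → 1
Jun 6 18:00 end Museum Tasting → 0
Peak is 3, at Jun 6 10:00 (Castle Walk, Gallery Stop, Museum Tasting).

3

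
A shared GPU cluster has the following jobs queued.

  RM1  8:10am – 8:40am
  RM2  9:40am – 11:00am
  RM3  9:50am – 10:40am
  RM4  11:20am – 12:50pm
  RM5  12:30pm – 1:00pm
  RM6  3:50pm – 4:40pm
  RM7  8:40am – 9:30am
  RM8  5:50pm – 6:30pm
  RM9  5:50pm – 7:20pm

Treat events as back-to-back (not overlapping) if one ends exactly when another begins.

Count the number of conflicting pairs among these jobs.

3

Sorted by start: RM1, RM7, RM2, RM3, RM4, RM5, RM6, RM8, RM9.
RM7 starts exactly when RM1 ends (back-to-back, no overlap) — done with RM1.
RM2 starts after RM7 ends — done with RM7.
RM3 starts before RM2 ends → RM2 and RM3 overlap.
RM4 starts after RM2 ends — done with RM2.
RM4 starts after RM3 ends — done with RM3.
RM5 starts before RM4 ends → RM4 and RM5 overlap.
RM6 starts after RM4 ends — done with RM4.
RM6 starts after RM5 ends — done with RM5.
RM8 starts after RM6 ends — done with RM6.
RM9 starts before RM8 ends → RM8 and RM9 overlap.
Overlapping pairs: RM2 & RM3, RM4 & RM5, RM8 & RM9 — 3 in total.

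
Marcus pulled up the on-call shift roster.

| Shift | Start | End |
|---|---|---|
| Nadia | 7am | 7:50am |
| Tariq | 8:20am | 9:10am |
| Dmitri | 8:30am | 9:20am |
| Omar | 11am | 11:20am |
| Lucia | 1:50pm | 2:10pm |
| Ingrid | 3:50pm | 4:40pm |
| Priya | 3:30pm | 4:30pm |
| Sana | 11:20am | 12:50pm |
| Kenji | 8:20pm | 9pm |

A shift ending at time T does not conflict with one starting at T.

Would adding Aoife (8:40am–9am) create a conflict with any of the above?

Nadia: ends 7:50am at or before Aoife starts 8:40am → clear.
Tariq: starts 8:20am before Aoife ends 9am, and ends 9:10am after Aoife starts 8:40am → overlap.
Dmitri: starts 8:30am before Aoife ends 9am, and ends 9:20am after Aoife starts 8:40am → overlap.
Omar: starts 11am at or after Aoife ends 9am → clear.
Sana: starts 11:20am at or after Aoife ends 9am → clear.
Lucia: starts 1:50pm at or after Aoife ends 9am → clear.
Priya: starts 3:30pm at or after Aoife ends 9am → clear.
Ingrid: starts 3:50pm at or after Aoife ends 9am → clear.
Kenji: starts 8:20pm at or after Aoife ends 9am → clear.
Aoife overlaps Tariq, Dmitri.

Yes — it overlaps Dmitri, Tariq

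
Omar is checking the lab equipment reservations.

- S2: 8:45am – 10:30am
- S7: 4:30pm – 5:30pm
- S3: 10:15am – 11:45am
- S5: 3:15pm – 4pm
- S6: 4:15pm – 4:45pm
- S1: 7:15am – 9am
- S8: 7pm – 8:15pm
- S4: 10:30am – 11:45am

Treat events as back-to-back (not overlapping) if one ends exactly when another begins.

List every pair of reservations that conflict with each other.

S1 & S2, S2 & S3, S3 & S4, S6 & S7

Check each pair: they overlap iff neither finishes before the other starts.
Sorted by start: S1, S2, S3, S4, S5, S6, S7, S8.
S2 starts before S1 ends → S1 and S2 overlap.
S3 starts after S1 ends, so nothing later overlaps S1 either.
S3 starts before S2 ends → S2 and S3 overlap.
S4 starts exactly when S2 ends (back-to-back, no overlap), so nothing later overlaps S2 either.
S4 starts before S3 ends → S3 and S4 overlap.
S5 starts after S3 ends, so nothing later overlaps S3 either.
S5 starts after S4 ends, so nothing later overlaps S4 either.
S6 starts after S5 ends, so nothing later overlaps S5 either.
S7 starts before S6 ends → S6 and S7 overlap.
S8 starts after S6 ends.
S8 starts after S7 ends.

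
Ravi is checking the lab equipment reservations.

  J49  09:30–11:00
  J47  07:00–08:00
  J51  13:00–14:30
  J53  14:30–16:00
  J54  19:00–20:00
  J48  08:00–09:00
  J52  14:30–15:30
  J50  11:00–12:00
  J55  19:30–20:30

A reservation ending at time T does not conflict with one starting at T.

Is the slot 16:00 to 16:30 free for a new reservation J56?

J47: ends 08:00 at or before J56 starts 16:00 → clear.
J48: ends 09:00 at or before J56 starts 16:00 → clear.
J49: ends 11:00 at or before J56 starts 16:00 → clear.
J50: ends 12:00 at or before J56 starts 16:00 → clear.
J51: ends 14:30 at or before J56 starts 16:00 → clear.
J52: ends 15:30 at or before J56 starts 16:00 → clear.
J53: ends 16:00 at or before J56 starts 16:00 → clear.
J54: starts 19:00 at or after J56 ends 16:30 → clear.
J55: starts 19:30 at or after J56 ends 16:30 → clear.

Yes — the slot is free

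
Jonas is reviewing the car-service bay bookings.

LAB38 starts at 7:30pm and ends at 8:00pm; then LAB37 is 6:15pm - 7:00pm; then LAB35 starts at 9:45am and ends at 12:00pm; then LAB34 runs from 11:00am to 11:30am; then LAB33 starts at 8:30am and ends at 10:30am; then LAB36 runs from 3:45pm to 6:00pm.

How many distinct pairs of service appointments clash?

Sorted by start: LAB33, LAB35, LAB34, LAB36, LAB37, LAB38.
LAB35 starts before LAB33 ends → LAB33 and LAB35 overlap.
LAB34 starts after LAB33 ends, so nothing later overlaps LAB33 either.
LAB34 starts before LAB35 ends → LAB35 and LAB34 overlap.
LAB36 starts after LAB35 ends, so nothing later overlaps LAB35 either.
LAB36 starts after LAB34 ends, so nothing later overlaps LAB34 either.
LAB37 starts after LAB36 ends, so nothing later overlaps LAB36 either.
LAB38 starts after LAB37 ends.
Overlapping pairs: LAB33 & LAB35, LAB34 & LAB35 — 2 in total.

2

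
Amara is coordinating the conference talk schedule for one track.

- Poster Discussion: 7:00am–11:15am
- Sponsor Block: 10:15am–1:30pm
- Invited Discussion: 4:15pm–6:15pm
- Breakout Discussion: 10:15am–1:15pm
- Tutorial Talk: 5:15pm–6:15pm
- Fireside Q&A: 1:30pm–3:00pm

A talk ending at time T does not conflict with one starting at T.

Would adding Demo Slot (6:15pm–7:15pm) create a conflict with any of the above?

No — it doesn't clash with anything

Poster Discussion: ends 11:15am at or before Demo Slot starts 6:15pm → clear.
Sponsor Block: ends 1:30pm at or before Demo Slot starts 6:15pm → clear.
Breakout Discussion: ends 1:15pm at or before Demo Slot starts 6:15pm → clear.
Fireside Q&A: ends 3:00pm at or before Demo Slot starts 6:15pm → clear.
Invited Discussion: ends 6:15pm at or before Demo Slot starts 6:15pm → clear.
Tutorial Talk: ends 6:15pm at or before Demo Slot starts 6:15pm → clear.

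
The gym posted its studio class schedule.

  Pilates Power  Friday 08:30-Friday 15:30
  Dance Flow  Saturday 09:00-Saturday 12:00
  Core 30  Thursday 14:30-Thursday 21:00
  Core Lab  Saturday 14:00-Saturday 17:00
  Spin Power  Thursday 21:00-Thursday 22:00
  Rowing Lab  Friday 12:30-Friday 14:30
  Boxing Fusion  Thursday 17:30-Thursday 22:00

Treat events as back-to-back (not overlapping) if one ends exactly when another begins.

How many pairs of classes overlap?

Sorted by start: Core 30, Boxing Fusion, Spin Power, Pilates Power, Rowing Lab, Dance Flow, Core Lab.
Boxing Fusion starts before Core 30 ends → Core 30 and Boxing Fusion overlap.
Spin Power starts exactly when Core 30 ends (back-to-back, no overlap); Core 30 is clear from here.
Spin Power starts before Boxing Fusion ends → Boxing Fusion and Spin Power overlap.
Pilates Power starts after Boxing Fusion ends; Boxing Fusion is clear from here.
Pilates Power starts after Spin Power ends; Spin Power is clear from here.
Rowing Lab starts before Pilates Power ends → Pilates Power and Rowing Lab overlap.
Dance Flow starts after Pilates Power ends; Pilates Power is clear from here.
Dance Flow starts after Rowing Lab ends; Rowing Lab is clear from here.
Core Lab starts after Dance Flow ends.
Overlapping pairs: Boxing Fusion & Core 30, Boxing Fusion & Spin Power, Pilates Power & Rowing Lab — 3 in total.

3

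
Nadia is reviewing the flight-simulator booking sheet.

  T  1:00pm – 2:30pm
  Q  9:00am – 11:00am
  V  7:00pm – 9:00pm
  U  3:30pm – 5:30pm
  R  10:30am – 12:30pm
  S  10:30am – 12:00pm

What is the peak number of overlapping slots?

3

Sort all start/end points and keep a running count:
9:00am start Q → 1
10:30am start R → 2
10:30am start S → 3
11:00am end Q → 2
12:00pm end S → 1
12:30pm end R → 0
1:00pm start T → 1
2:30pm end T → 0
3:30pm start U → 1
5:30pm end U → 0
7:00pm start V → 1
9:00pm end V → 0
Peak is 3, at 10:30am (Q, R, S).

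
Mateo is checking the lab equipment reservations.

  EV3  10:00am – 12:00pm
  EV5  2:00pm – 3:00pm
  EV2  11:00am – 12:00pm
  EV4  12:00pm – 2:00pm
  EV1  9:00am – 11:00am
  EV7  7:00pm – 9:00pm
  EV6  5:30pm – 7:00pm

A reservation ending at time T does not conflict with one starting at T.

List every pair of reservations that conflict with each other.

EV1 & EV3, EV2 & EV3

Check each pair: they overlap iff neither finishes before the other starts.
Sorted by start: EV1, EV3, EV2, EV4, EV5, EV6, EV7.
EV3 starts before EV1 ends → EV1 and EV3 overlap.
EV2 starts exactly when EV1 ends (back-to-back, no overlap); EV1 is clear from here.
EV2 starts before EV3 ends → EV3 and EV2 overlap.
EV4 starts exactly when EV3 ends (back-to-back, no overlap); EV3 is clear from here.
EV4 starts exactly when EV2 ends (back-to-back, no overlap); EV2 is clear from here.
EV5 starts exactly when EV4 ends (back-to-back, no overlap); EV4 is clear from here.
EV6 starts after EV5 ends; EV5 is clear from here.
EV7 starts exactly when EV6 ends (back-to-back, no overlap).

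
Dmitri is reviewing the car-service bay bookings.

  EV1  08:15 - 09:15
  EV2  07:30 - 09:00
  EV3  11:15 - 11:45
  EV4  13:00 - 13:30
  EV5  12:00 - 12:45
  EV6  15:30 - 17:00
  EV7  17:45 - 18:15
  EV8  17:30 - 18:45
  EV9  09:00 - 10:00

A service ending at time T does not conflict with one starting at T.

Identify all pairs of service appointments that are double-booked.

Check each pair: they overlap iff neither finishes before the other starts.
Sorted by start: EV2, EV1, EV9, EV3, EV5, EV4, EV6, EV8, EV7.
EV1 starts before EV2 ends → EV2 and EV1 overlap.
EV9 starts exactly when EV2 ends (back-to-back, no overlap) — done with EV2.
EV9 starts before EV1 ends → EV1 and EV9 overlap.
EV3 starts after EV1 ends — done with EV1.
EV3 starts after EV9 ends — done with EV9.
EV5 starts after EV3 ends — done with EV3.
EV4 starts after EV5 ends — done with EV5.
EV6 starts after EV4 ends — done with EV4.
EV8 starts after EV6 ends — done with EV6.
EV7 starts before EV8 ends → EV8 and EV7 overlap.

EV1 & EV2, EV1 & EV9, EV7 & EV8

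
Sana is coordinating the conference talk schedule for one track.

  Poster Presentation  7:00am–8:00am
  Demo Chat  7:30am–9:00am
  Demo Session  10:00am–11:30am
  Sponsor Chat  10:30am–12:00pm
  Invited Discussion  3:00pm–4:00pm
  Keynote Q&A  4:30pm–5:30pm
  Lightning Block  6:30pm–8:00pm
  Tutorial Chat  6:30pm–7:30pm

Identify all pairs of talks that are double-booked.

Sorted by start: Poster Presentation, Demo Chat, Demo Session, Sponsor Chat, Invited Discussion, Keynote Q&A, Lightning Block, Tutorial Chat.
Demo Chat starts before Poster Presentation ends → Poster Presentation and Demo Chat overlap.
Demo Session starts after Poster Presentation ends; Poster Presentation is clear from here.
Demo Session starts after Demo Chat ends; Demo Chat is clear from here.
Sponsor Chat starts before Demo Session ends → Demo Session and Sponsor Chat overlap.
Invited Discussion starts after Demo Session ends; Demo Session is clear from here.
Invited Discussion starts after Sponsor Chat ends; Sponsor Chat is clear from here.
Keynote Q&A starts after Invited Discussion ends; Invited Discussion is clear from here.
Lightning Block starts after Keynote Q&A ends; Keynote Q&A is clear from here.
Tutorial Chat starts before Lightning Block ends → Lightning Block and Tutorial Chat overlap.

Demo Chat & Poster Presentation, Demo Session & Sponsor Chat, Lightning Block & Tutorial Chat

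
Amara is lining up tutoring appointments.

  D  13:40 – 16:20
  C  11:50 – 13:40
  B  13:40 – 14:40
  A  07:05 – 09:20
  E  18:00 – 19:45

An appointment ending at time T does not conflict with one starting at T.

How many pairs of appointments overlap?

Two intervals overlap when each starts before the other ends.
Sorted by start: A, C, B, D, E.
C starts after A ends; A is clear from here.
B starts exactly when C ends (back-to-back, no overlap); C is clear from here.
D starts before B ends → B and D overlap.
E starts after B ends.
E starts after D ends.
Overlapping pairs: B & D — 1 in total.

1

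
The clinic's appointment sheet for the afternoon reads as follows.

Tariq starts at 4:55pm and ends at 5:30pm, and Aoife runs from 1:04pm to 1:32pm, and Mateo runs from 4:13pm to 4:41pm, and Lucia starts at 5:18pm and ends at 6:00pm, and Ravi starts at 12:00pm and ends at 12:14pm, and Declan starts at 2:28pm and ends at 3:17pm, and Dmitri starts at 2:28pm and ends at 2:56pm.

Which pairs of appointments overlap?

Declan & Dmitri, Lucia & Tariq

Sorted by start: Ravi, Aoife, Dmitri, Declan, Mateo, Tariq, Lucia.
Aoife starts after Ravi ends, so Ravi has no further overlaps.
Dmitri starts after Aoife ends, so Aoife has no further overlaps.
Declan starts before Dmitri ends → Dmitri and Declan overlap.
Mateo starts after Dmitri ends, so Dmitri has no further overlaps.
Mateo starts after Declan ends, so Declan has no further overlaps.
Tariq starts after Mateo ends, so Mateo has no further overlaps.
Lucia starts before Tariq ends → Tariq and Lucia overlap.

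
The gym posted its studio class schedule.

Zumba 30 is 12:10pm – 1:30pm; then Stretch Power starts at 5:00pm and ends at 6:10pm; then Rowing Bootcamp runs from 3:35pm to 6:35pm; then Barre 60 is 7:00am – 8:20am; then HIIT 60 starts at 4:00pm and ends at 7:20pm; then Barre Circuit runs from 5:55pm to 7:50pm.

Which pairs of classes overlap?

Sorted by start: Barre 60, Zumba 30, Rowing Bootcamp, HIIT 60, Stretch Power, Barre Circuit.
Zumba 30 starts after Barre 60 ends — done with Barre 60.
Rowing Bootcamp starts after Zumba 30 ends — done with Zumba 30.
HIIT 60 starts before Rowing Bootcamp ends → Rowing Bootcamp and HIIT 60 overlap.
Stretch Power starts before Rowing Bootcamp ends → Rowing Bootcamp and Stretch Power overlap.
Barre Circuit starts before Rowing Bootcamp ends → Rowing Bootcamp and Barre Circuit overlap.
Stretch Power starts before HIIT 60 ends → HIIT 60 and Stretch Power overlap.
Barre Circuit starts before HIIT 60 ends → HIIT 60 and Barre Circuit overlap.
Barre Circuit starts before Stretch Power ends → Stretch Power and Barre Circuit overlap.

Barre Circuit & HIIT 60, Barre Circuit & Rowing Bootcamp, Barre Circuit & Stretch Power, HIIT 60 & Rowing Bootcamp, HIIT 60 & Stretch Power, Rowing Bootcamp & Stretch Power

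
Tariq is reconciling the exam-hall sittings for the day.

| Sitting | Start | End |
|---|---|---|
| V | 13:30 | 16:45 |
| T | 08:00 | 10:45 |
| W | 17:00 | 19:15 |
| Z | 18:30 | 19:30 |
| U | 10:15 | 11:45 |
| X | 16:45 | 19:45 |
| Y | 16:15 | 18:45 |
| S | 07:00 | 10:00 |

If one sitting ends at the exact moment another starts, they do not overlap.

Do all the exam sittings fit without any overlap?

No

Sorted by start: S, T, U, V, Y, X, W, Z.
T starts before S ends → S and T overlap.
That's a conflict, so the schedule is not conflict-free.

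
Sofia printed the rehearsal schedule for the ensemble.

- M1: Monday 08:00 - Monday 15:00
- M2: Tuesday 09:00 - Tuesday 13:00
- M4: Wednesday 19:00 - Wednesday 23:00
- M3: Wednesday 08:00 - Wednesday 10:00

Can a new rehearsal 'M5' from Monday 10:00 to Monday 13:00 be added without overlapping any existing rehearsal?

No — it overlaps M1

M1: starts Monday 08:00 before M5 ends Monday 13:00, and ends Monday 15:00 after M5 starts Monday 10:00 → overlap.
M2: starts Tuesday 09:00 at or after M5 ends Monday 13:00 → clear.
M3: starts Wednesday 08:00 at or after M5 ends Monday 13:00 → clear.
M4: starts Wednesday 19:00 at or after M5 ends Monday 13:00 → clear.
M5 overlaps M1.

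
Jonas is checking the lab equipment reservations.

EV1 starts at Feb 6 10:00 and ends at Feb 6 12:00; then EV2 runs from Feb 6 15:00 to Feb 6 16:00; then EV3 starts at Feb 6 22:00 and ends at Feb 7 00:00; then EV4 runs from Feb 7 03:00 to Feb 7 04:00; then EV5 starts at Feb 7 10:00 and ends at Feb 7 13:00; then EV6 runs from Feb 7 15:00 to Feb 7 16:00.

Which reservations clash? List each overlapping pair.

Sorted by start: EV1, EV2, EV3, EV4, EV5, EV6.
EV2 starts after EV1 ends; EV1 is clear from here.
EV3 starts after EV2 ends; EV2 is clear from here.
EV4 starts after EV3 ends; EV3 is clear from here.
EV5 starts after EV4 ends; EV4 is clear from here.
EV6 starts after EV5 ends.

none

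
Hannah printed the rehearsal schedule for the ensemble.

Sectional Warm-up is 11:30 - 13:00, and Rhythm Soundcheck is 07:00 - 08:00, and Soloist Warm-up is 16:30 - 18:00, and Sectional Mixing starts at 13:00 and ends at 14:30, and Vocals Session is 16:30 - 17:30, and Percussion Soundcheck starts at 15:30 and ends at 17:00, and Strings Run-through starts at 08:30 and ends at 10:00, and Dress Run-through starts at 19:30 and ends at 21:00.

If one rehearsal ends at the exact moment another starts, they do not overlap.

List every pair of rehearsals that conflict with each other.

Two intervals overlap when each starts before the other ends.
Sorted by start: Rhythm Soundcheck, Strings Run-through, Sectional Warm-up, Sectional Mixing, Percussion Soundcheck, Vocals Session, Soloist Warm-up, Dress Run-through.
Strings Run-through starts after Rhythm Soundcheck ends, so nothing later overlaps Rhythm Soundcheck either.
Sectional Warm-up starts after Strings Run-through ends, so nothing later overlaps Strings Run-through either.
Sectional Mixing starts exactly when Sectional Warm-up ends (back-to-back, no overlap), so nothing later overlaps Sectional Warm-up either.
Percussion Soundcheck starts after Sectional Mixing ends, so nothing later overlaps Sectional Mixing either.
Vocals Session starts before Percussion Soundcheck ends → Percussion Soundcheck and Vocals Session overlap.
Soloist Warm-up starts before Percussion Soundcheck ends → Percussion Soundcheck and Soloist Warm-up overlap.
Dress Run-through starts after Percussion Soundcheck ends.
Soloist Warm-up starts before Vocals Session ends → Vocals Session and Soloist Warm-up overlap.
Dress Run-through starts after Vocals Session ends.
Dress Run-through starts after Soloist Warm-up ends.

Percussion Soundcheck & Soloist Warm-up, Percussion Soundcheck & Vocals Session, Soloist Warm-up & Vocals Session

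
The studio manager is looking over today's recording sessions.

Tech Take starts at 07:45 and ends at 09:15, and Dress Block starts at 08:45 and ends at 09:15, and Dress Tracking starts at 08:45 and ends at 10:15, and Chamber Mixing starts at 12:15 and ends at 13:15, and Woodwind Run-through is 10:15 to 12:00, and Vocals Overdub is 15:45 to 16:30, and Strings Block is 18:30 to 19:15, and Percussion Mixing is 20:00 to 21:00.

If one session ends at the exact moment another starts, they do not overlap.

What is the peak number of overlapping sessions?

3

Sort all start/end points and keep a running count:
07:45 start Tech Take → 1
08:45 start Dress Block → 2
08:45 start Dress Tracking → 3
09:15 end Dress Block → 2
09:15 end Tech Take → 1
10:15 end Dress Tracking → 0
10:15 start Woodwind Run-through → 1
12:00 end Woodwind Run-through → 0
12:15 start Chamber Mixing → 1
13:15 end Chamber Mixing → 0
15:45 start Vocals Overdub → 1
16:30 end Vocals Overdub → 0
18:30 start Strings Block → 1
19:15 end Strings Block → 0
20:00 start Percussion Mixing → 1
21:00 end Percussion Mixing → 0
Peak is 3, at 08:45 (Dress Block, Dress Tracking, Tech Take).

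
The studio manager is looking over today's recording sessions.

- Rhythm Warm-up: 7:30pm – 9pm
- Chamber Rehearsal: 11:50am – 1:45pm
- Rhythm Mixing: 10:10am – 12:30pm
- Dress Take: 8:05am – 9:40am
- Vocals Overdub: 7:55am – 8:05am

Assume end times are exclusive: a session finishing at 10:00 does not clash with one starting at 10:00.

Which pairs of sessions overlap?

Sorted by start: Vocals Overdub, Dress Take, Rhythm Mixing, Chamber Rehearsal, Rhythm Warm-up.
Dress Take starts exactly when Vocals Overdub ends (back-to-back, no overlap); Vocals Overdub is clear from here.
Rhythm Mixing starts after Dress Take ends; Dress Take is clear from here.
Chamber Rehearsal starts before Rhythm Mixing ends → Rhythm Mixing and Chamber Rehearsal overlap.
Rhythm Warm-up starts after Rhythm Mixing ends.
Rhythm Warm-up starts after Chamber Rehearsal ends.

Chamber Rehearsal & Rhythm Mixing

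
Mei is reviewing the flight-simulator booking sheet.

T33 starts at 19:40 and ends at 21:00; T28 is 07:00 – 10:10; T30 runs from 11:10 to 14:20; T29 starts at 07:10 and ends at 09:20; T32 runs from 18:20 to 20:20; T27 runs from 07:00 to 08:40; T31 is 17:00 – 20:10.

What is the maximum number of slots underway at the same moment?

3

Walk through starts and ends in time order (an end at T is processed before a start at T):
07:00 start T27 → 1
07:00 start T28 → 2
07:10 start T29 → 3
08:40 end T27 → 2
09:20 end T29 → 1
10:10 end T28 → 0
11:10 start T30 → 1
14:20 end T30 → 0
17:00 start T31 → 1
18:20 start T32 → 2
19:40 start T33 → 3
20:10 end T31 → 2
20:20 end T32 → 1
21:00 end T33 → 0
Peak is 3, at 07:10 (T27, T28, T29).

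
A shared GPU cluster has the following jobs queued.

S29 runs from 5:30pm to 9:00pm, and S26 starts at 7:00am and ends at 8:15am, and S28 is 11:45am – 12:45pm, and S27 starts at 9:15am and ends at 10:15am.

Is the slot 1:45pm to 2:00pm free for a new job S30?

S26: ends 8:15am at or before S30 starts 1:45pm → clear.
S27: ends 10:15am at or before S30 starts 1:45pm → clear.
S28: ends 12:45pm at or before S30 starts 1:45pm → clear.
S29: starts 5:30pm at or after S30 ends 2:00pm → clear.

Yes — the slot is free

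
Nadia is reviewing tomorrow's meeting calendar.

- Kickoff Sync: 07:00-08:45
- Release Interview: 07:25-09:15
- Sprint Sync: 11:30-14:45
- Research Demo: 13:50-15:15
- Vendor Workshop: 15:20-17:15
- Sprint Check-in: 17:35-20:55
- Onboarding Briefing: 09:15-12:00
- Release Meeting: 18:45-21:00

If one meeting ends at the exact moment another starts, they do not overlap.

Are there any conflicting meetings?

Yes

Two intervals overlap when each starts before the other ends.
Sorted by start: Kickoff Sync, Release Interview, Onboarding Briefing, Sprint Sync, Research Demo, Vendor Workshop, Sprint Check-in, Release Meeting.
Release Interview starts before Kickoff Sync ends → Kickoff Sync and Release Interview overlap.
That's a conflict, so the schedule is not conflict-free.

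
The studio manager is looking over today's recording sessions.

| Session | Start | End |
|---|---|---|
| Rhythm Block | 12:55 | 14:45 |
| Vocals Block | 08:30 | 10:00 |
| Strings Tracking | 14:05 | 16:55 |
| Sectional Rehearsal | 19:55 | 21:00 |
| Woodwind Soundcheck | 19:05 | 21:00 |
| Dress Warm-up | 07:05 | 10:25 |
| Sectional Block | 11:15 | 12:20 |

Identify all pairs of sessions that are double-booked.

Two intervals overlap when each starts before the other ends.
Sorted by start: Dress Warm-up, Vocals Block, Sectional Block, Rhythm Block, Strings Tracking, Woodwind Soundcheck, Sectional Rehearsal.
Vocals Block starts before Dress Warm-up ends → Dress Warm-up and Vocals Block overlap.
Sectional Block starts after Dress Warm-up ends — done with Dress Warm-up.
Sectional Block starts after Vocals Block ends — done with Vocals Block.
Rhythm Block starts after Sectional Block ends — done with Sectional Block.
Strings Tracking starts before Rhythm Block ends → Rhythm Block and Strings Tracking overlap.
Woodwind Soundcheck starts after Rhythm Block ends — done with Rhythm Block.
Woodwind Soundcheck starts after Strings Tracking ends — done with Strings Tracking.
Sectional Rehearsal starts before Woodwind Soundcheck ends → Woodwind Soundcheck and Sectional Rehearsal overlap.

Dress Warm-up & Vocals Block, Rhythm Block & Strings Tracking, Sectional Rehearsal & Woodwind Soundcheck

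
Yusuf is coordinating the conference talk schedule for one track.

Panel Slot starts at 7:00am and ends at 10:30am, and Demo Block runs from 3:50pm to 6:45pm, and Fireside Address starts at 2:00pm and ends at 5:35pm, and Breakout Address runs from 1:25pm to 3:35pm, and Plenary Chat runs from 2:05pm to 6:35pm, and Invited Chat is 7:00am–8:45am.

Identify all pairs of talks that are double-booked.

Breakout Address & Fireside Address, Breakout Address & Plenary Chat, Demo Block & Fireside Address, Demo Block & Plenary Chat, Fireside Address & Plenary Chat, Invited Chat & Panel Slot

Sorted by start: Panel Slot, Invited Chat, Breakout Address, Fireside Address, Plenary Chat, Demo Block.
Invited Chat starts before Panel Slot ends → Panel Slot and Invited Chat overlap.
Breakout Address starts after Panel Slot ends; Panel Slot is clear from here.
Breakout Address starts after Invited Chat ends; Invited Chat is clear from here.
Fireside Address starts before Breakout Address ends → Breakout Address and Fireside Address overlap.
Plenary Chat starts before Breakout Address ends → Breakout Address and Plenary Chat overlap.
Demo Block starts after Breakout Address ends.
Plenary Chat starts before Fireside Address ends → Fireside Address and Plenary Chat overlap.
Demo Block starts before Fireside Address ends → Fireside Address and Demo Block overlap.
Demo Block starts before Plenary Chat ends → Plenary Chat and Demo Block overlap.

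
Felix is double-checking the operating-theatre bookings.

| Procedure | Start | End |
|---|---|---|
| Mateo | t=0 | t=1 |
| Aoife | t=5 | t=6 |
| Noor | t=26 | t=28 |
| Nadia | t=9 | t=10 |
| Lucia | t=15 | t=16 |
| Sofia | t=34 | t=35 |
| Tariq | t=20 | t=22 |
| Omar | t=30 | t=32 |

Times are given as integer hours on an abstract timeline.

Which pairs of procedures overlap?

none

Two intervals overlap when each starts before the other ends.
Sorted by start: Mateo, Aoife, Nadia, Lucia, Tariq, Noor, Omar, Sofia.
Aoife starts after Mateo ends, so Mateo has no further overlaps.
Nadia starts after Aoife ends, so Aoife has no further overlaps.
Lucia starts after Nadia ends, so Nadia has no further overlaps.
Tariq starts after Lucia ends, so Lucia has no further overlaps.
Noor starts after Tariq ends, so Tariq has no further overlaps.
Omar starts after Noor ends, so Noor has no further overlaps.
Sofia starts after Omar ends.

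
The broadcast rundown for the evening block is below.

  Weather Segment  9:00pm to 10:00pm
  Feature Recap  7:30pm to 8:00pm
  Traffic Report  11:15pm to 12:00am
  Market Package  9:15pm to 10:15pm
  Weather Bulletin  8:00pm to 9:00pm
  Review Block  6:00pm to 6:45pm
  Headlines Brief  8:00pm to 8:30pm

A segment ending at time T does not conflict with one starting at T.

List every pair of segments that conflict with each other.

Headlines Brief & Weather Bulletin, Market Package & Weather Segment

Sorted by start: Review Block, Feature Recap, Headlines Brief, Weather Bulletin, Weather Segment, Market Package, Traffic Report.
Feature Recap starts after Review Block ends — done with Review Block.
Headlines Brief starts exactly when Feature Recap ends (back-to-back, no overlap) — done with Feature Recap.
Weather Bulletin starts before Headlines Brief ends → Headlines Brief and Weather Bulletin overlap.
Weather Segment starts after Headlines Brief ends — done with Headlines Brief.
Weather Segment starts exactly when Weather Bulletin ends (back-to-back, no overlap) — done with Weather Bulletin.
Market Package starts before Weather Segment ends → Weather Segment and Market Package overlap.
Traffic Report starts after Weather Segment ends.
Traffic Report starts after Market Package ends.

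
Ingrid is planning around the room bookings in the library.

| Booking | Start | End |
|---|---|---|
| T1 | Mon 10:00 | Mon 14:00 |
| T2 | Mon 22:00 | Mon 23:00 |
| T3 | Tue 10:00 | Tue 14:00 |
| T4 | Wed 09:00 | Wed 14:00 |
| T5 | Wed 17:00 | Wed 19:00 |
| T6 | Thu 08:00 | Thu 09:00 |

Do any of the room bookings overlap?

No

Two intervals overlap when each starts before the other ends.
Sorted by start: T1, T2, T3, T4, T5, T6.
T2 starts after T1 ends — done with T1.
T3 starts after T2 ends — done with T2.
T4 starts after T3 ends — done with T3.
T5 starts after T4 ends — done with T4.
T6 starts after T5 ends.
Every pair is clear; the schedule has no overlaps.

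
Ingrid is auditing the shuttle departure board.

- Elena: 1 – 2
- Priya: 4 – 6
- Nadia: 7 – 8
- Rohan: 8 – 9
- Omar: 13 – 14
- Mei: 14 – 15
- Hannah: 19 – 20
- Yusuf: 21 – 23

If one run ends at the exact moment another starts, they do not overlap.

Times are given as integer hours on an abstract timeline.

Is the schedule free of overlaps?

Sorted by start: Elena, Priya, Nadia, Rohan, Omar, Mei, Hannah, Yusuf.
Priya starts after Elena ends, so nothing later overlaps Elena either.
Nadia starts after Priya ends, so nothing later overlaps Priya either.
Rohan starts exactly when Nadia ends (back-to-back, no overlap), so nothing later overlaps Nadia either.
Omar starts after Rohan ends, so nothing later overlaps Rohan either.
Mei starts exactly when Omar ends (back-to-back, no overlap), so nothing later overlaps Omar either.
Hannah starts after Mei ends, so nothing later overlaps Mei either.
Yusuf starts after Hannah ends.
Every pair is clear; the schedule has no overlaps.

Yes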